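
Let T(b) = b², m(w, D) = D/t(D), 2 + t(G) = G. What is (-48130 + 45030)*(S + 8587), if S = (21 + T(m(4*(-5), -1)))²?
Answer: -2268105700/81 ≈ -2.8001e+7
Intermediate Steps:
t(G) = -2 + G
m(w, D) = D/(-2 + D)
S = 36100/81 (S = (21 + (-1/(-2 - 1))²)² = (21 + (-1/(-3))²)² = (21 + (-1*(-⅓))²)² = (21 + (⅓)²)² = (21 + ⅑)² = (190/9)² = 36100/81 ≈ 445.68)
(-48130 + 45030)*(S + 8587) = (-48130 + 45030)*(36100/81 + 8587) = -3100*731647/81 = -2268105700/81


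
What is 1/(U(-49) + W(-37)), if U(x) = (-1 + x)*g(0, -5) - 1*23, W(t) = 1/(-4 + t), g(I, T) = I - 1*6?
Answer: 41/11356 ≈ 0.0036104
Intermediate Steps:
g(I, T) = -6 + I (g(I, T) = I - 6 = -6 + I)
U(x) = -17 - 6*x (U(x) = (-1 + x)*(-6 + 0) - 1*23 = (-1 + x)*(-6) - 23 = (6 - 6*x) - 23 = -17 - 6*x)
1/(U(-49) + W(-37)) = 1/((-17 - 6*(-49)) + 1/(-4 - 37)) = 1/((-17 + 294) + 1/(-41)) = 1/(277 - 1/41) = 1/(11356/41) = 41/11356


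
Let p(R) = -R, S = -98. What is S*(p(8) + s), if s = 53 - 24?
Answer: -2058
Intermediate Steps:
s = 29
S*(p(8) + s) = -98*(-1*8 + 29) = -98*(-8 + 29) = -98*21 = -2058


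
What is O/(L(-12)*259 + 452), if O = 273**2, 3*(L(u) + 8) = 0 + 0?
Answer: -8281/180 ≈ -46.006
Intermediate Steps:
L(u) = -8 (L(u) = -8 + (0 + 0)/3 = -8 + (1/3)*0 = -8 + 0 = -8)
O = 74529
O/(L(-12)*259 + 452) = 74529/(-8*259 + 452) = 74529/(-2072 + 452) = 74529/(-1620) = 74529*(-1/1620) = -8281/180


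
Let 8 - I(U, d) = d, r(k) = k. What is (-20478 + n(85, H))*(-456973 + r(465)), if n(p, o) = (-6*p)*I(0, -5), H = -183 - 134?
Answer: 12375018864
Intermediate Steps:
H = -317
I(U, d) = 8 - d
n(p, o) = -78*p (n(p, o) = (-6*p)*(8 - 1*(-5)) = (-6*p)*(8 + 5) = -6*p*13 = -78*p)
(-20478 + n(85, H))*(-456973 + r(465)) = (-20478 - 78*85)*(-456973 + 465) = (-20478 - 6630)*(-456508) = -27108*(-456508) = 12375018864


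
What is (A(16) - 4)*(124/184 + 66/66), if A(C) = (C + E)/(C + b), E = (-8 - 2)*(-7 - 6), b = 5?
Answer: 341/69 ≈ 4.9420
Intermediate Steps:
E = 130 (E = -10*(-13) = 130)
A(C) = (130 + C)/(5 + C) (A(C) = (C + 130)/(C + 5) = (130 + C)/(5 + C))
(A(16) - 4)*(124/184 + 66/66) = ((130 + 16)/(5 + 16) - 4)*(124/184 + 66/66) = (146/21 - 4)*(124*(1/184) + 66*(1/66)) = ((1/21)*146 - 4)*(31/46 + 1) = (146/21 - 4)*(77/46) = (62/21)*(77/46) = 341/69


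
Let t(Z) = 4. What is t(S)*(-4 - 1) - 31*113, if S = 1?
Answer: -3523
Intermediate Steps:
t(S)*(-4 - 1) - 31*113 = 4*(-4 - 1) - 31*113 = 4*(-5) - 3503 = -20 - 3503 = -3523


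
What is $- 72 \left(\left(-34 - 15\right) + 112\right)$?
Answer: $-4536$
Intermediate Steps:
$- 72 \left(\left(-34 - 15\right) + 112\right) = - 72 \left(-49 + 112\right) = \left(-72\right) 63 = -4536$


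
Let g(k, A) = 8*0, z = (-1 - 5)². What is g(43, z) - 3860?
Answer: -3860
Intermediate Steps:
z = 36 (z = (-6)² = 36)
g(k, A) = 0
g(43, z) - 3860 = 0 - 3860 = -3860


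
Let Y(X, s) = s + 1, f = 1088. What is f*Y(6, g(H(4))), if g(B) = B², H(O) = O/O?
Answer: 2176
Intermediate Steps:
H(O) = 1
Y(X, s) = 1 + s
f*Y(6, g(H(4))) = 1088*(1 + 1²) = 1088*(1 + 1) = 1088*2 = 2176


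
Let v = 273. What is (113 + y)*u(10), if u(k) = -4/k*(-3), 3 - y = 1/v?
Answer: 63334/455 ≈ 139.20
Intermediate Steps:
y = 818/273 (y = 3 - 1/273 = 818/273 ≈ 2.9963)
u(k) = 12/k
(113 + y)*u(10) = (113 + 818/273)*(12/10) = 31667*(12*(1/10))/273 = (31667/273)*(6/5) = 63334/455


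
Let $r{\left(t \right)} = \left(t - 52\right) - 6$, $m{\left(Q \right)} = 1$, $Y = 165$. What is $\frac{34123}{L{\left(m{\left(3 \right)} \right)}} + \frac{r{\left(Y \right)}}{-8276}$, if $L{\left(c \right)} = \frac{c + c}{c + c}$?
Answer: $\frac{282401841}{8276} \approx 34123.0$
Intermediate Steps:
$L{\left(c \right)} = 1$ ($L{\left(c \right)} = \frac{2 c}{2 c} = 2 c \frac{1}{2 c} = 1$)
$r{\left(t \right)} = -58 + t$ ($r{\left(t \right)} = \left(-52 + t\right) - 6 = -58 + t$)
$\frac{34123}{L{\left(m{\left(3 \right)} \right)}} + \frac{r{\left(Y \right)}}{-8276} = \frac{34123}{1} + \frac{-58 + 165}{-8276} = 34123 \cdot 1 + 107 \left(- \frac{1}{8276}\right) = 34123 - \frac{107}{8276} = \frac{282401841}{8276}$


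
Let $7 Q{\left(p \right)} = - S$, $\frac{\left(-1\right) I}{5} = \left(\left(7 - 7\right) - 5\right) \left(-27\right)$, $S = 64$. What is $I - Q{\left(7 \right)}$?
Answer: $- \frac{4661}{7} \approx -665.86$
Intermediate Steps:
$I = -675$ ($I = - 5 \left(\left(7 - 7\right) - 5\right) \left(-27\right) = - 5 \left(0 - 5\right) \left(-27\right) = - 5 \left(\left(-5\right) \left(-27\right)\right) = \left(-5\right) 135 = -675$)
$Q{\left(p \right)} = - \frac{64}{7}$ ($Q{\left(p \right)} = \frac{\left(-1\right) 64}{7} = \frac{1}{7} \left(-64\right) = - \frac{64}{7}$)
$I - Q{\left(7 \right)} = -675 - - \frac{64}{7} = -675 + \frac{64}{7} = - \frac{4661}{7}$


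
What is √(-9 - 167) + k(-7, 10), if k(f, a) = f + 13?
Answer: 6 + 4*I*√11 ≈ 6.0 + 13.266*I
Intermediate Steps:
k(f, a) = 13 + f
√(-9 - 167) + k(-7, 10) = √(-9 - 167) + (13 - 7) = √(-176) + 6 = 4*I*√11 + 6 = 6 + 4*I*√11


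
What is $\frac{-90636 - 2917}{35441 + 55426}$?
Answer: $- \frac{93553}{90867} \approx -1.0296$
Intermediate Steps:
$\frac{-90636 - 2917}{35441 + 55426} = - \frac{93553}{90867}$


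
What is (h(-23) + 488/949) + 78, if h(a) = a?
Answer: 52683/949 ≈ 55.514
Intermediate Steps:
(h(-23) + 488/949) + 78 = (-23 + 488/949) + 78 = -21339/949 + 78 = 52683/949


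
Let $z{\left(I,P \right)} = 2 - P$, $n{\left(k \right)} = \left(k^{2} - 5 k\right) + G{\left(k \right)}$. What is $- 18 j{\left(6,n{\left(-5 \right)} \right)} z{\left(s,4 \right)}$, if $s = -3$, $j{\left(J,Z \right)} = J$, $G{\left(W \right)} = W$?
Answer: $216$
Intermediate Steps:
$n{\left(k \right)} = k^{2} - 4 k$ ($n{\left(k \right)} = \left(k^{2} - 5 k\right) + k = k^{2} - 4 k$)
$- 18 j{\left(6,n{\left(-5 \right)} \right)} z{\left(s,4 \right)} = \left(-18\right) 6 \left(2 - 4\right) = - 108 \left(2 - 4\right) = \left(-108\right) \left(-2\right) = 216$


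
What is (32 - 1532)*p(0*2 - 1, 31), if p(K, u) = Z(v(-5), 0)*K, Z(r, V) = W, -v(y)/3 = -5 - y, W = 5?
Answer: 7500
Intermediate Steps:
v(y) = 15 + 3*y (v(y) = -3*(-5 - y) = 15 + 3*y)
Z(r, V) = 5
p(K, u) = 5*K
(32 - 1532)*p(0*2 - 1, 31) = (32 - 1532)*(5*(0*2 - 1)) = -7500*(0 - 1) = -7500*(-1) = -1500*(-5) = 7500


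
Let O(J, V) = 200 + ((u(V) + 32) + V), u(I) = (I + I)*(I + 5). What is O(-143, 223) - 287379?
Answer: -185236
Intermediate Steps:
u(I) = 2*I*(5 + I) (u(I) = (2*I)*(5 + I) = 2*I*(5 + I))
O(J, V) = 232 + V + 2*V*(5 + V) (O(J, V) = 200 + ((2*V*(5 + V) + 32) + V) = 200 + ((32 + 2*V*(5 + V)) + V) = 200 + (32 + V + 2*V*(5 + V)) = 232 + V + 2*V*(5 + V))
O(-143, 223) - 287379 = (232 + 223 + 2*223*(5 + 223)) - 287379 = (232 + 223 + 2*223*228) - 287379 = (232 + 223 + 101688) - 287379 = 102143 - 287379 = -185236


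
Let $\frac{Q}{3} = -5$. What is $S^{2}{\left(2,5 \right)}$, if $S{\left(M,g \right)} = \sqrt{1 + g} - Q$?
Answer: $\left(15 + \sqrt{6}\right)^{2} \approx 304.48$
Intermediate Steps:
$Q = -15$ ($Q = 3 \left(-5\right) = -15$)
$S{\left(M,g \right)} = 15 + \sqrt{1 + g}$ ($S{\left(M,g \right)} = \sqrt{1 + g} - -15 = \sqrt{1 + g} + 15 = 15 + \sqrt{1 + g}$)
$S^{2}{\left(2,5 \right)} = \left(15 + \sqrt{1 + 5}\right)^{2} = \left(15 + \sqrt{6}\right)^{2}$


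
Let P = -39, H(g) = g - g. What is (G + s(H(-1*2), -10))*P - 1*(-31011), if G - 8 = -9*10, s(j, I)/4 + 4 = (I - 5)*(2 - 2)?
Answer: 34833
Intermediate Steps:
H(g) = 0
s(j, I) = -16 (s(j, I) = -16 + 4*((I - 5)*(2 - 2)) = -16 + 4*((-5 + I)*0) = -16 + 4*0 = -16 + 0 = -16)
G = -82 (G = 8 - 9*10 = 8 - 90 = -82)
(G + s(H(-1*2), -10))*P - 1*(-31011) = (-82 - 16)*(-39) - 1*(-31011) = -98*(-39) + 31011 = 3822 + 31011 = 34833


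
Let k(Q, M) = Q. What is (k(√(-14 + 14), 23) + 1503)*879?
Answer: 1321137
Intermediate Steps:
(k(√(-14 + 14), 23) + 1503)*879 = (√(-14 + 14) + 1503)*879 = (√0 + 1503)*879 = (0 + 1503)*879 = 1503*879 = 1321137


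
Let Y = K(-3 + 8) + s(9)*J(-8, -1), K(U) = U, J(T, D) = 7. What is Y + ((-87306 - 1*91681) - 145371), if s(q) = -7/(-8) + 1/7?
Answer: -2594767/8 ≈ -3.2435e+5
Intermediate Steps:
s(q) = 57/56 (s(q) = -7*(-1/8) + 1*(1/7) = 7/8 + 1/7 = 57/56)
Y = 97/8 (Y = (-3 + 8) + (57/56)*7 = 5 + 57/8 = 97/8 ≈ 12.125)
Y + ((-87306 - 1*91681) - 145371) = 97/8 + ((-87306 - 1*91681) - 145371) = 97/8 + ((-87306 - 91681) - 145371) = 97/8 + (-178987 - 145371) = 97/8 - 324358 = -2594767/8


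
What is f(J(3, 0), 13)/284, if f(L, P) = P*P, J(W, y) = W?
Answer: 169/284 ≈ 0.59507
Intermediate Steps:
f(L, P) = P²
f(J(3, 0), 13)/284 = 13²/284 = 169*(1/284) = 169/284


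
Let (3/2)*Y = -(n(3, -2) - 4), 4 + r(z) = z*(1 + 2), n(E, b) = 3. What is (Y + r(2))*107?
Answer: 856/3 ≈ 285.33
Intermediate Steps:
r(z) = -4 + 3*z (r(z) = -4 + z*(1 + 2) = -4 + z*3 = -4 + 3*z)
Y = ⅔ (Y = 2*(-(3 - 4))/3 = 2*(-1*(-1))/3 = (⅔)*1 = ⅔ ≈ 0.66667)
(Y + r(2))*107 = (⅔ + (-4 + 3*2))*107 = (⅔ + (-4 + 6))*107 = (⅔ + 2)*107 = (8/3)*107 = 856/3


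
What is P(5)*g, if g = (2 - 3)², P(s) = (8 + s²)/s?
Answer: 33/5 ≈ 6.6000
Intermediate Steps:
P(s) = (8 + s²)/s
g = 1 (g = (-1)² = 1)
P(5)*g = (5 + 8/5)*1 = (33/5)*1 = 33/5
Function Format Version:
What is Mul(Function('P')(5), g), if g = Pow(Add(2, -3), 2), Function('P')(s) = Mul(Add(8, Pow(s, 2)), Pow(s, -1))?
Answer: Rational(33, 5) ≈ 6.6000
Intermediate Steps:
Function('P')(s) = Mul(Pow(s, -1), Add(8, Pow(s, 2)))
g = 1 (g = Pow(-1, 2) = 1)
Mul(Function('P')(5), g) = Mul(Add(5, Mul(8, Pow(5, -1))), 1) = Mul(Add(5, Mul(8, Rational(1, 5))), 1) = Mul(Add(5, Rational(8, 5)), 1) = Mul(Rational(33, 5), 1) = Rational(33, 5)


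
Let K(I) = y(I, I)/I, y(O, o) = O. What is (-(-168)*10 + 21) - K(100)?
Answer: 1700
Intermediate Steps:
K(I) = 1 (K(I) = I/I = 1)
(-(-168)*10 + 21) - K(100) = (-(-168)*10 + 21) - 1*1 = (-84*(-20) + 21) - 1 = (1680 + 21) - 1 = 1701 - 1 = 1700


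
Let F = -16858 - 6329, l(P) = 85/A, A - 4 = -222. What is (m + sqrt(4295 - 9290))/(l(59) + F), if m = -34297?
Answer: 7476746/5054851 - 654*I*sqrt(555)/5054851 ≈ 1.4791 - 0.003048*I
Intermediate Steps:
A = -218 (A = 4 - 222 = -218)
l(P) = -85/218 (l(P) = 85/(-218) = 85*(-1/218) = -85/218)
F = -23187
(m + sqrt(4295 - 9290))/(l(59) + F) = (-34297 + sqrt(4295 - 9290))/(-85/218 - 23187) = (-34297 + sqrt(-4995))/(-5054851/218) = (-34297 + 3*I*sqrt(555))*(-218/5054851) = 7476746/5054851 - 654*I*sqrt(555)/5054851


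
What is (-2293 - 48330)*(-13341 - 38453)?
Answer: 2621967662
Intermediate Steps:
(-2293 - 48330)*(-13341 - 38453) = -50623*(-51794) = 2621967662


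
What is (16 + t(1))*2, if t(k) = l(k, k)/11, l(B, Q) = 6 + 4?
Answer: 372/11 ≈ 33.818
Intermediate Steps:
l(B, Q) = 10
t(k) = 10/11
(16 + t(1))*2 = (16 + 10/11)*2 = (186/11)*2 = 372/11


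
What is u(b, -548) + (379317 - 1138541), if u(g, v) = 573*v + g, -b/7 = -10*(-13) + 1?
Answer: -1074145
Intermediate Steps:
b = -917 (b = -7*(-10*(-13) + 1) = -7*(130 + 1) = -7*131 = -917)
u(g, v) = g + 573*v
u(b, -548) + (379317 - 1138541) = (-917 + 573*(-548)) + (379317 - 1138541) = (-917 - 314004) - 759224 = -314921 - 759224 = -1074145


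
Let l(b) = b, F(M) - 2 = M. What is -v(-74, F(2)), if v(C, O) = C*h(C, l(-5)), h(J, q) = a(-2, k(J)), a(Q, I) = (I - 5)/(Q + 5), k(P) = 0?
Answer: -370/3 ≈ -123.33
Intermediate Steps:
F(M) = 2 + M
a(Q, I) = (-5 + I)/(5 + Q)
h(J, q) = -5/3 (h(J, q) = (-5 + 0)/(5 - 2) = -5/3)
v(C, O) = -5*C/3 (v(C, O) = C*(-5/3) = -5*C/3)
-v(-74, F(2)) = -(-5)*(-74)/3 = -1*370/3 = -370/3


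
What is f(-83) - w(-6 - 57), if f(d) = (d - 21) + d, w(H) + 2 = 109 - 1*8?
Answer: -286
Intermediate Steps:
w(H) = 99 (w(H) = -2 + (109 - 1*8) = -2 + (109 - 8) = -2 + 101 = 99)
f(d) = -21 + 2*d (f(d) = (-21 + d) + d = -21 + 2*d)
f(-83) - w(-6 - 57) = (-21 + 2*(-83)) - 1*99 = (-21 - 166) - 99 = -187 - 99 = -286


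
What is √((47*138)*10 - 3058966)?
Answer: I*√2994106 ≈ 1730.3*I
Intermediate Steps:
√((47*138)*10 - 3058966) = √(6486*10 - 3058966) = √(64860 - 3058966) = √(-2994106) = I*√2994106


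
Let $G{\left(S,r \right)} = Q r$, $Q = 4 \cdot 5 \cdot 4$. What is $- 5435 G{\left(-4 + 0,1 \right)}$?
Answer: $-434800$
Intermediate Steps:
$Q = 80$ ($Q = 20 \cdot 4 = 80$)
$G{\left(S,r \right)} = 80 r$
$- 5435 G{\left(-4 + 0,1 \right)} = - 5435 \cdot 80 \cdot 1 = \left(-5435\right) 80 = -434800$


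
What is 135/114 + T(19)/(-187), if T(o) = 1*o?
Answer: 7693/7106 ≈ 1.0826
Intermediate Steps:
T(o) = o
135/114 + T(19)/(-187) = 135/114 + 19/(-187) = 135*(1/114) + 19*(-1/187) = 45/38 - 19/187 = 7693/7106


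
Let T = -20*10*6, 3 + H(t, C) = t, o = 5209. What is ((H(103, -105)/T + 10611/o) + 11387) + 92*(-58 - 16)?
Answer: 286346255/62508 ≈ 4581.0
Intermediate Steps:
H(t, C) = -3 + t
T = -1200 (T = -200*6 = -1200)
((H(103, -105)/T + 10611/o) + 11387) + 92*(-58 - 16) = (((-3 + 103)/(-1200) + 10611/5209) + 11387) + 92*(-58 - 16) = ((100*(-1/1200) + 10611*(1/5209)) + 11387) + 92*(-74) = ((-1/12 + 10611/5209) + 11387) - 6808 = (122123/62508 + 11387) - 6808 = 711900719/62508 - 6808 = 286346255/62508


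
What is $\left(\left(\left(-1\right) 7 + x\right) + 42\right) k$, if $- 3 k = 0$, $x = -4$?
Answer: $0$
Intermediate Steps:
$k = 0$ ($k = \left(- \frac{1}{3}\right) 0 = 0$)
$\left(\left(\left(-1\right) 7 + x\right) + 42\right) k = \left(\left(\left(-1\right) 7 - 4\right) + 42\right) 0 = \left(\left(-7 - 4\right) + 42\right) 0 = \left(-11 + 42\right) 0 = 31 \cdot 0 = 0$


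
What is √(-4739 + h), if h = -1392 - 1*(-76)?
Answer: I*√6055 ≈ 77.814*I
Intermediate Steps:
h = -1316 (h = -1392 + 76 = -1316)
√(-4739 + h) = √(-4739 - 1316) = √(-6055) = I*√6055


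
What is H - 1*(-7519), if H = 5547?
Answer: 13066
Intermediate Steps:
H - 1*(-7519) = 5547 - 1*(-7519) = 5547 + 7519 = 13066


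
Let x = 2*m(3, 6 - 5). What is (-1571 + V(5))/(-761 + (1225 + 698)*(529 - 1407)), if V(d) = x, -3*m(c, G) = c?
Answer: 121/129935 ≈ 0.00093124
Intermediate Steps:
m(c, G) = -c/3
x = -2 (x = 2*(-⅓*3) = 2*(-1) = -2)
V(d) = -2
(-1571 + V(5))/(-761 + (1225 + 698)*(529 - 1407)) = (-1571 - 2)/(-761 + (1225 + 698)*(529 - 1407)) = -1573/(-761 + 1923*(-878)) = -1573/(-761 - 1688394) = -1573/(-1689155) = -1573*(-1/1689155) = 121/129935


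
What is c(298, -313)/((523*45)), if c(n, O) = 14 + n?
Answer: 104/7845 ≈ 0.013257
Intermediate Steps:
c(298, -313)/((523*45)) = (14 + 298)/((523*45)) = 312/23535 = 312*(1/23535) = 104/7845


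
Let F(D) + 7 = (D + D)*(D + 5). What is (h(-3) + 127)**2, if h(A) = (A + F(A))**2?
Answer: 373321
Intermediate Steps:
F(D) = -7 + 2*D*(5 + D) (F(D) = -7 + (D + D)*(D + 5) = -7 + (2*D)*(5 + D) = -7 + 2*D*(5 + D))
h(A) = (-7 + 2*A**2 + 11*A)**2 (h(A) = (A + (-7 + 2*A**2 + 10*A))**2 = (-7 + 2*A**2 + 11*A)**2)
(h(-3) + 127)**2 = ((-7 + 2*(-3)**2 + 11*(-3))**2 + 127)**2 = ((-7 + 2*9 - 33)**2 + 127)**2 = ((-7 + 18 - 33)**2 + 127)**2 = ((-22)**2 + 127)**2 = (484 + 127)**2 = 611**2 = 373321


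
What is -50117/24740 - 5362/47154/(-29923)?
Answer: -35357205086867/17453935686540 ≈ -2.0257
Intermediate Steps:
-50117/24740 - 5362/47154/(-29923) = -50117*1/24740 - 5362*1/47154*(-1/29923) = -50117/24740 - 2681/23577*(-1/29923) = -50117/24740 + 2681/705494571 = -35357205086867/17453935686540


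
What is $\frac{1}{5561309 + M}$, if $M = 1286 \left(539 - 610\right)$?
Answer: $\frac{1}{5470003} \approx 1.8282 \cdot 10^{-7}$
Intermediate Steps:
$M = -91306$ ($M = 1286 \left(-71\right) = -91306$)
$\frac{1}{5561309 + M} = \frac{1}{5561309 - 91306} = \frac{1}{5470003}$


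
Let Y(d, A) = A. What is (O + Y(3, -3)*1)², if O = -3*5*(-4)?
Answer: 3249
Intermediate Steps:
O = 60 (O = -15*(-4) = 60)
(O + Y(3, -3)*1)² = (60 - 3*1)² = (60 - 3)² = 57² = 3249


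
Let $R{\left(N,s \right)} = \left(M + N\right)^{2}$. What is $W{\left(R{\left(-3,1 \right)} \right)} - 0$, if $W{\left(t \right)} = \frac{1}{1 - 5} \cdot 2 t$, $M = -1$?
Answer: $-8$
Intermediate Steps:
$R{\left(N,s \right)} = \left(-1 + N\right)^{2}$
$W{\left(t \right)} = - \frac{t}{2}$ ($W{\left(t \right)} = \frac{1}{-4} \cdot 2 t = \left(- \frac{1}{4}\right) 2 t = - \frac{t}{2}$)
$W{\left(R{\left(-3,1 \right)} \right)} - 0 = - \frac{\left(-1 - 3\right)^{2}}{2} - 0 = - \frac{\left(-4\right)^{2}}{2} + 0 = \left(- \frac{1}{2}\right) 16 + 0 = -8 + 0 = -8$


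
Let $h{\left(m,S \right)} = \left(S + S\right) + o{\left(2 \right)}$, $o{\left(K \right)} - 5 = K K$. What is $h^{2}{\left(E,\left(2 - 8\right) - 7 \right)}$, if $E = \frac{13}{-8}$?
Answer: $289$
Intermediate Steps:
$o{\left(K \right)} = 5 + K^{2}$ ($o{\left(K \right)} = 5 + K K = 5 + K^{2}$)
$E = - \frac{13}{8}$ ($E = 13 \left(- \frac{1}{8}\right) = - \frac{13}{8} \approx -1.625$)
$h{\left(m,S \right)} = 9 + 2 S$ ($h{\left(m,S \right)} = \left(S + S\right) + \left(5 + 2^{2}\right) = 2 S + \left(5 + 4\right) = 2 S + 9 = 9 + 2 S$)
$h^{2}{\left(E,\left(2 - 8\right) - 7 \right)} = \left(9 + 2 \left(\left(2 - 8\right) - 7\right)\right)^{2} = \left(9 + 2 \left(-6 - 7\right)\right)^{2} = \left(9 + 2 \left(-13\right)\right)^{2} = \left(9 - 26\right)^{2} = \left(-17\right)^{2} = 289$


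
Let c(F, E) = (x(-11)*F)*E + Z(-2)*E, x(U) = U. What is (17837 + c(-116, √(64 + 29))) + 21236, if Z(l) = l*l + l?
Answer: 39073 + 1278*√93 ≈ 51398.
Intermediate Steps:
Z(l) = l + l² (Z(l) = l² + l = l + l²)
c(F, E) = 2*E - 11*E*F (c(F, E) = (-11*F)*E + (-2*(1 - 2))*E = -11*E*F + (-2*(-1))*E = -11*E*F + 2*E = 2*E - 11*E*F)
(17837 + c(-116, √(64 + 29))) + 21236 = (17837 + √(64 + 29)*(2 - 11*(-116))) + 21236 = (17837 + √93*(2 + 1276)) + 21236 = (17837 + √93*1278) + 21236 = (17837 + 1278*√93) + 21236 = 39073 + 1278*√93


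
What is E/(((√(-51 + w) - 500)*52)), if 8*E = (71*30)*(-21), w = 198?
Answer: 2795625/12992356 + 156555*√3/51969424 ≈ 0.22039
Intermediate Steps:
E = -22365/4 (E = ((71*30)*(-21))/8 = (2130*(-21))/8 = (⅛)*(-44730) = -22365/4 ≈ -5591.3)
E/(((√(-51 + w) - 500)*52)) = -22365*1/(52*(√(-51 + 198) - 500))/4 = -22365*1/(52*(√147 - 500))/4 = -22365*1/(52*(7*√3 - 500))/4 = -22365*1/(52*(-500 + 7*√3))/4 = -22365/(4*(-26000 + 364*√3))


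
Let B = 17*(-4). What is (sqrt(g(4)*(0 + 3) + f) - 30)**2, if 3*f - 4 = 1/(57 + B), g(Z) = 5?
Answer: (990 - sqrt(17754))**2/1089 ≈ 674.04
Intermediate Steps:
B = -68
f = 43/33 (f = 4/3 + 1/(3*(57 - 68)) = 4/3 + (1/3)/(-11) = 4/3 + (1/3)*(-1/11) = 4/3 - 1/33 = 43/33 ≈ 1.3030)
(sqrt(g(4)*(0 + 3) + f) - 30)**2 = (sqrt(5*(0 + 3) + 43/33) - 30)**2 = (sqrt(5*3 + 43/33) - 30)**2 = (sqrt(15 + 43/33) - 30)**2 = (sqrt(538/33) - 30)**2 = (sqrt(17754)/33 - 30)**2 = (-30 + sqrt(17754)/33)**2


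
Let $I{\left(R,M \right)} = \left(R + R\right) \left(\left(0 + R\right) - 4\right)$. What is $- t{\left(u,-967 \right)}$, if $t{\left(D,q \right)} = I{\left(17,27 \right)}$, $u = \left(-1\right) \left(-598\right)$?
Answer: $-442$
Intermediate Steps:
$u = 598$
$I{\left(R,M \right)} = 2 R \left(-4 + R\right)$ ($I{\left(R,M \right)} = 2 R \left(R - 4\right) = 2 R \left(-4 + R\right)$)
$t{\left(D,q \right)} = 442$ ($t{\left(D,q \right)} = 2 \cdot 17 \left(-4 + 17\right) = 2 \cdot 17 \cdot 13 = 442$)
$- t{\left(u,-967 \right)} = \left(-1\right) 442 = -442$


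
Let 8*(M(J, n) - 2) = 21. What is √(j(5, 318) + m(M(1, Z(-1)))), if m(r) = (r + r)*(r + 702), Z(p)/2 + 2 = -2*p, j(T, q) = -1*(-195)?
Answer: √430802/8 ≈ 82.044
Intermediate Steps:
j(T, q) = 195
Z(p) = -4 - 4*p (Z(p) = -4 + 2*(-2*p) = -4 - 4*p)
M(J, n) = 37/8 (M(J, n) = 2 + (⅛)*21 = 2 + 21/8 = 37/8)
m(r) = 2*r*(702 + r) (m(r) = (2*r)*(702 + r) = 2*r*(702 + r))
√(j(5, 318) + m(M(1, Z(-1)))) = √(195 + 2*(37/8)*(702 + 37/8)) = √(195 + 2*(37/8)*(5653/8)) = √(195 + 209161/32) = √(215401/32) = √430802/8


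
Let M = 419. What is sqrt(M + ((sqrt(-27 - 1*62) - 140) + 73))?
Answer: sqrt(352 + I*sqrt(89)) ≈ 18.763 + 0.2514*I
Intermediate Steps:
sqrt(M + ((sqrt(-27 - 1*62) - 140) + 73)) = sqrt(419 + ((sqrt(-27 - 1*62) - 140) + 73)) = sqrt(419 + ((sqrt(-27 - 62) - 140) + 73)) = sqrt(419 + ((sqrt(-89) - 140) + 73)) = sqrt(419 + ((I*sqrt(89) - 140) + 73)) = sqrt(419 + ((-140 + I*sqrt(89)) + 73)) = sqrt(419 + (-67 + I*sqrt(89))) = sqrt(352 + I*sqrt(89))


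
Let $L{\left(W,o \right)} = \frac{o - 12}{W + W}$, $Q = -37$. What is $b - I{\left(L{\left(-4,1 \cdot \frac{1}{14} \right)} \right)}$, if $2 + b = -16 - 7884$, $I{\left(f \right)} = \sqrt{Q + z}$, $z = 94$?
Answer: $-7902 - \sqrt{57} \approx -7909.5$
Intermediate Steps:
$L{\left(W,o \right)} = \frac{-12 + o}{2 W}$
$I{\left(f \right)} = \sqrt{57}$ ($I{\left(f \right)} = \sqrt{-37 + 94} = \sqrt{57}$)
$b = -7902$ ($b = -2 - 7900 = -7902$)
$b - I{\left(L{\left(-4,1 \cdot \frac{1}{14} \right)} \right)} = -7902 - \sqrt{57}$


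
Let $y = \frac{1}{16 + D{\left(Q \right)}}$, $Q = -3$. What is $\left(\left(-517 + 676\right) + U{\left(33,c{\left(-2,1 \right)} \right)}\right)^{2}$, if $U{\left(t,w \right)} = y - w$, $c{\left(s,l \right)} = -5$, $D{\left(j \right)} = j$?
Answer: $\frac{4549689}{169} \approx 26921.0$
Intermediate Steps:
$y = \frac{1}{13}$ ($y = \frac{1}{16 - 3} = \frac{1}{13} \approx 0.076923$)
$U{\left(t,w \right)} = \frac{1}{13} - w$
$\left(\left(-517 + 676\right) + U{\left(33,c{\left(-2,1 \right)} \right)}\right)^{2} = \left(\left(-517 + 676\right) + \left(\frac{1}{13} - -5\right)\right)^{2} = \left(159 + \left(\frac{1}{13} + 5\right)\right)^{2} = \left(159 + \frac{66}{13}\right)^{2} = \left(\frac{2133}{13}\right)^{2} = \frac{4549689}{169}$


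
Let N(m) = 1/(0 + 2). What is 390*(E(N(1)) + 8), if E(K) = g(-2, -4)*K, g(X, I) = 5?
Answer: 4095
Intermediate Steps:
N(m) = ½ (N(m) = 1/2 = ½)
E(K) = 5*K
390*(E(N(1)) + 8) = 390*(5*(½) + 8) = 390*(5/2 + 8) = 390*(21/2) = 4095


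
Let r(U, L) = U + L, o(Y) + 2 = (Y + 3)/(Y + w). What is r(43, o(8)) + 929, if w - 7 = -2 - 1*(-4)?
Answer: 16501/17 ≈ 970.65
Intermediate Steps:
w = 9 (w = 7 + (-2 - 1*(-4)) = 7 + (-2 + 4) = 7 + 2 = 9)
o(Y) = -2 + (3 + Y)/(9 + Y) (o(Y) = -2 + (Y + 3)/(Y + 9) = -2 + (3 + Y)/(9 + Y))
r(U, L) = L + U
r(43, o(8)) + 929 = ((-15 - 1*8)/(9 + 8) + 43) + 929 = ((-15 - 8)/17 + 43) + 929 = ((1/17)*(-23) + 43) + 929 = (-23/17 + 43) + 929 = 708/17 + 929 = 16501/17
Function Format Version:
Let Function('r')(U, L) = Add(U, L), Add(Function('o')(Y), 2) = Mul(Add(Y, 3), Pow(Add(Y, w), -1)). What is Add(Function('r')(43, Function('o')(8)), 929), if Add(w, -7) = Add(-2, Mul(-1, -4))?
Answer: Rational(16501, 17) ≈ 970.65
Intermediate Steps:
w = 9 (w = Add(7, Add(-2, Mul(-1, -4))) = Add(7, Add(-2, 4)) = Add(7, 2) = 9)
Function('o')(Y) = Add(-2, Mul(Pow(Add(9, Y), -1), Add(3, Y))) (Function('o')(Y) = Add(-2, Mul(Add(Y, 3), Pow(Add(Y, 9), -1))) = Add(-2, Mul(Add(3, Y), Pow(Add(9, Y), -1))) = Add(-2, Mul(Pow(Add(9, Y), -1), Add(3, Y))))
Function('r')(U, L) = Add(L, U)
Add(Function('r')(43, Function('o')(8)), 929) = Add(Add(Mul(Pow(Add(9, 8), -1), Add(-15, Mul(-1, 8))), 43), 929) = Add(Add(Mul(Pow(17, -1), Add(-15, -8)), 43), 929) = Add(Add(Mul(Rational(1, 17), -23), 43), 929) = Add(Add(Rational(-23, 17), 43), 929) = Add(Rational(708, 17), 929) = Rational(16501, 17)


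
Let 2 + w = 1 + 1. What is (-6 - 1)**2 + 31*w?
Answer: 49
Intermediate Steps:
w = 0 (w = -2 + (1 + 1) = -2 + 2 = 0)
(-6 - 1)**2 + 31*w = (-6 - 1)**2 + 31*0 = (-7)**2 + 0 = 49 + 0 = 49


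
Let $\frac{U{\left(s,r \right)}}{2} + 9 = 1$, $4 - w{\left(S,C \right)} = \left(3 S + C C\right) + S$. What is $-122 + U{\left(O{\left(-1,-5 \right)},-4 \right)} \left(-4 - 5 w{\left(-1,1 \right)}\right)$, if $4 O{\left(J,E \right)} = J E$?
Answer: $502$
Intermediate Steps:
$O{\left(J,E \right)} = \frac{E J}{4}$ ($O{\left(J,E \right)} = \frac{J E}{4} = \frac{E J}{4}$)
$w{\left(S,C \right)} = 4 - C^{2} - 4 S$ ($w{\left(S,C \right)} = 4 - \left(\left(3 S + C C\right) + S\right) = 4 - \left(\left(3 S + C^{2}\right) + S\right) = 4 - \left(\left(C^{2} + 3 S\right) + S\right) = 4 - \left(C^{2} + 4 S\right) = 4 - C^{2} - 4 S$)
$U{\left(s,r \right)} = -16$ ($U{\left(s,r \right)} = -18 + 2 \cdot 1 = -18 + 2 = -16$)
$-122 + U{\left(O{\left(-1,-5 \right)},-4 \right)} \left(-4 - 5 w{\left(-1,1 \right)}\right) = -122 - 16 \left(-4 - 5 \left(4 - 1^{2} - -4\right)\right) = -122 - 16 \left(-4 - 5 \left(4 - 1 + 4\right)\right) = -122 - 16 \left(-4 - 35\right) = -122 - -624 = -122 + 624 = 502$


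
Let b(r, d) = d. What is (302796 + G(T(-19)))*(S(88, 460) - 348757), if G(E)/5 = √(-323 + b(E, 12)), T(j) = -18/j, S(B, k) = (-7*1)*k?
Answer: -106577227692 - 1759885*I*√311 ≈ -1.0658e+11 - 3.1036e+7*I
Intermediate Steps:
S(B, k) = -7*k
G(E) = 5*I*√311 (G(E) = 5*√(-323 + 12) = 5*√(-311) = 5*(I*√311) = 5*I*√311)
(302796 + G(T(-19)))*(S(88, 460) - 348757) = (302796 + 5*I*√311)*(-7*460 - 348757) = (302796 + 5*I*√311)*(-3220 - 348757) = (302796 + 5*I*√311)*(-351977) = -106577227692 - 1759885*I*√311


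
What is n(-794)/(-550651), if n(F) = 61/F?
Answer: 61/437216894 ≈ 1.3952e-7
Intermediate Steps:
n(-794)/(-550651) = (61/(-794))/(-550651) = (61*(-1/794))*(-1/550651) = -61/794*(-1/550651) = 61/437216894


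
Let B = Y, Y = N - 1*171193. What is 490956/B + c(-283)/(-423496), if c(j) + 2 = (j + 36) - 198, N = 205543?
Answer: 34655542771/2424514600 ≈ 14.294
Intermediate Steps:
Y = 34350 (Y = 205543 - 1*171193 = 205543 - 171193 = 34350)
c(j) = -164 + j (c(j) = -2 + ((j + 36) - 198) = -2 + ((36 + j) - 198) = -2 + (-162 + j) = -164 + j)
B = 34350
490956/B + c(-283)/(-423496) = 490956/34350 + (-164 - 283)/(-423496) = 490956*(1/34350) - 447*(-1/423496) = 81826/5725 + 447/423496 = 34655542771/2424514600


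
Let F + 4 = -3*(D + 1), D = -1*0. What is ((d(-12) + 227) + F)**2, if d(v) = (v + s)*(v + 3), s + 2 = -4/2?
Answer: 132496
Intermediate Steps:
s = -4 (s = -2 - 4/2 = -2 - 4*1/2 = -2 - 2 = -4)
D = 0
F = -7 (F = -4 - 3*(0 + 1) = -4 - 3*1 = -4 - 3 = -7)
d(v) = (-4 + v)*(3 + v) (d(v) = (v - 4)*(v + 3) = (-4 + v)*(3 + v))
((d(-12) + 227) + F)**2 = (((-12 + (-12)**2 - 1*(-12)) + 227) - 7)**2 = (((-12 + 144 + 12) + 227) - 7)**2 = ((144 + 227) - 7)**2 = (371 - 7)**2 = 364**2 = 132496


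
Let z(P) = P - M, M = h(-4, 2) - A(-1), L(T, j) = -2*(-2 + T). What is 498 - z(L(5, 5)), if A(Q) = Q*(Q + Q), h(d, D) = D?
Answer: 504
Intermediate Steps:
L(T, j) = 4 - 2*T
A(Q) = 2*Q**2 (A(Q) = Q*(2*Q) = 2*Q**2)
M = 0 (M = 2 - 2*(-1)**2 = 2 - 2 = 0)
z(P) = P (z(P) = P - 1*0 = P + 0 = P)
498 - z(L(5, 5)) = 498 - (4 - 2*5) = 498 - (4 - 10) = 498 - 1*(-6) = 498 + 6 = 504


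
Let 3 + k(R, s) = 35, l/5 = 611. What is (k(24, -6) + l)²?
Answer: 9529569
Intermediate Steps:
l = 3055 (l = 5*611 = 3055)
k(R, s) = 32 (k(R, s) = -3 + 35 = 32)
(k(24, -6) + l)² = (32 + 3055)² = 3087² = 9529569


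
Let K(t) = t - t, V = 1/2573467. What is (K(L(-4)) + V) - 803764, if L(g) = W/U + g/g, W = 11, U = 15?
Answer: -2068460129787/2573467 ≈ -8.0376e+5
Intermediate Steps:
V = 1/2573467 ≈ 3.8858e-7
L(g) = 26/15 (L(g) = 11/15 + g/g = 11*(1/15) + 1 = 11/15 + 1 = 26/15)
K(t) = 0
(K(L(-4)) + V) - 803764 = (0 + 1/2573467) - 803764 = 1/2573467 - 803764 = -2068460129787/2573467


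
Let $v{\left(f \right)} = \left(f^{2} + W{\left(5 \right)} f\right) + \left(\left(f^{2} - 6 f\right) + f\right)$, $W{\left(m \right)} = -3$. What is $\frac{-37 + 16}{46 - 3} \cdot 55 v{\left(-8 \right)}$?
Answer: $- \frac{221760}{43} \approx -5157.2$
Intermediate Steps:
$v{\left(f \right)} = - 8 f + 2 f^{2}$ ($v{\left(f \right)} = \left(f^{2} - 3 f\right) + \left(\left(f^{2} - 6 f\right) + f\right) = \left(f^{2} - 3 f\right) + \left(f^{2} - 5 f\right) = - 8 f + 2 f^{2}$)
$\frac{-37 + 16}{46 - 3} \cdot 55 v{\left(-8 \right)} = \frac{-37 + 16}{46 - 3} \cdot 55 \cdot 2 \left(-8\right) \left(-4 - 8\right) = - \frac{21}{43} \cdot 55 \cdot 2 \left(-8\right) \left(-12\right) = \left(-21\right) \frac{1}{43} \cdot 55 \cdot 192 = \left(- \frac{21}{43}\right) 55 \cdot 192 = \left(- \frac{1155}{43}\right) 192 = - \frac{221760}{43}$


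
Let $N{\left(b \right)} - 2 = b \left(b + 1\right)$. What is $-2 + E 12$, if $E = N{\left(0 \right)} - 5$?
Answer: $-38$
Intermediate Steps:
$N{\left(b \right)} = 2 + b \left(1 + b\right)$ ($N{\left(b \right)} = 2 + b \left(b + 1\right) = 2 + b \left(1 + b\right)$)
$E = -3$ ($E = \left(2 + 0 + 0^{2}\right) - 5 = \left(2 + 0 + 0\right) - 5 = 2 - 5 = -3$)
$-2 + E 12 = -2 - 36 = -38$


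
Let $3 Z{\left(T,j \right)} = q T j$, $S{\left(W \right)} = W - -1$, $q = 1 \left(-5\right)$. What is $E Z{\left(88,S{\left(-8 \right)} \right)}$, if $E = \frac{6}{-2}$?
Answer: $-3080$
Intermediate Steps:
$q = -5$
$S{\left(W \right)} = 1 + W$ ($S{\left(W \right)} = W + 1 = 1 + W$)
$Z{\left(T,j \right)} = - \frac{5 T j}{3}$ ($Z{\left(T,j \right)} = \frac{\left(-5\right) T j}{3} = - \frac{5 T j}{3}$)
$E = -3$ ($E = 6 \left(- \frac{1}{2}\right) = -3$)
$E Z{\left(88,S{\left(-8 \right)} \right)} = - 3 \left(\left(- \frac{5}{3}\right) 88 \left(1 - 8\right)\right) = - 3 \left(\left(- \frac{5}{3}\right) 88 \left(-7\right)\right) = \left(-3\right) \frac{3080}{3} = -3080$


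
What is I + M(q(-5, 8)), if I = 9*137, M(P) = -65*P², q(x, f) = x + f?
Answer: 648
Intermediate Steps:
q(x, f) = f + x
I = 1233
I + M(q(-5, 8)) = 1233 - 65*(8 - 5)² = 1233 - 65*3² = 1233 - 65*9 = 1233 - 585 = 648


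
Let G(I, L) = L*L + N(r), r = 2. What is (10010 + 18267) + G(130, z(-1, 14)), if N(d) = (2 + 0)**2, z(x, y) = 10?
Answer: 28381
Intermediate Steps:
N(d) = 4 (N(d) = 2**2 = 4)
G(I, L) = 4 + L**2 (G(I, L) = L*L + 4 = L**2 + 4 = 4 + L**2)
(10010 + 18267) + G(130, z(-1, 14)) = (10010 + 18267) + (4 + 10**2) = 28277 + (4 + 100) = 28277 + 104 = 28381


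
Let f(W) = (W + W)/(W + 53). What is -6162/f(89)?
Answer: -437502/89 ≈ -4915.8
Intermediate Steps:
f(W) = 2*W/(53 + W) (f(W) = (2*W)/(53 + W) = 2*W/(53 + W))
-6162/f(89) = -6162/(2*89/(53 + 89)) = -6162/(2*89/142) = -6162/(2*89*(1/142)) = -6162/89/71 = -6162*71/89 = -437502/89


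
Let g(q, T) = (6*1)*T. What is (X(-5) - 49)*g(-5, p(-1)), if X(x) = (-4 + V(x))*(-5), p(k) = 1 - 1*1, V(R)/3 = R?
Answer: 0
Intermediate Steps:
V(R) = 3*R
p(k) = 0 (p(k) = 1 - 1 = 0)
g(q, T) = 6*T
X(x) = 20 - 15*x (X(x) = (-4 + 3*x)*(-5) = 20 - 15*x)
(X(-5) - 49)*g(-5, p(-1)) = ((20 - 15*(-5)) - 49)*(6*0) = ((20 + 75) - 49)*0 = (95 - 49)*0 = 46*0 = 0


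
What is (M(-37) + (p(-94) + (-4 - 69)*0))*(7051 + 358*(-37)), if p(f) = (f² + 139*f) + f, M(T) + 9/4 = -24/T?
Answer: 3965970855/148 ≈ 2.6797e+7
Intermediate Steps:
M(T) = -9/4 - 24/T
p(f) = f² + 140*f
(M(-37) + (p(-94) + (-4 - 69)*0))*(7051 + 358*(-37)) = ((-9/4 - 24/(-37)) + (-94*(140 - 94) + (-4 - 69)*0))*(7051 + 358*(-37)) = ((-9/4 - 24*(-1/37)) + (-94*46 - 73*0))*(7051 - 13246) = ((-9/4 + 24/37) + (-4324 + 0))*(-6195) = (-237/148 - 4324)*(-6195) = -640189/148*(-6195) = 3965970855/148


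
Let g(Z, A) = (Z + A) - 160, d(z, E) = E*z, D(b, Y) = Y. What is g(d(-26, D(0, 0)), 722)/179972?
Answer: 281/89986 ≈ 0.0031227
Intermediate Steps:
g(Z, A) = -160 + A + Z (g(Z, A) = (A + Z) - 160 = -160 + A + Z)
g(d(-26, D(0, 0)), 722)/179972 = (-160 + 722 + 0*(-26))/179972 = (-160 + 722 + 0)*(1/179972) = 562*(1/179972) = 281/89986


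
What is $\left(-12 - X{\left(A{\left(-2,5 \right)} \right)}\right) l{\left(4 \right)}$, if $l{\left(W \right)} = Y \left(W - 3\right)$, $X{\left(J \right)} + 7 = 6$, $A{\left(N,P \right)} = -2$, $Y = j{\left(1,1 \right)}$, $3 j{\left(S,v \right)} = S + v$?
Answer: $- \frac{22}{3} \approx -7.3333$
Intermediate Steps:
$j{\left(S,v \right)} = \frac{S}{3} + \frac{v}{3}$ ($j{\left(S,v \right)} = \frac{S + v}{3} = \frac{S}{3} + \frac{v}{3}$)
$Y = \frac{2}{3}$ ($Y = \frac{1}{3} \cdot 1 + \frac{1}{3} \cdot 1 = \frac{1}{3} + \frac{1}{3} = \frac{2}{3} \approx 0.66667$)
$X{\left(J \right)} = -1$ ($X{\left(J \right)} = -7 + 6 = -1$)
$l{\left(W \right)} = -2 + \frac{2 W}{3}$ ($l{\left(W \right)} = \frac{2 \left(W - 3\right)}{3} = \frac{2 \left(-3 + W\right)}{3} = -2 + \frac{2 W}{3}$)
$\left(-12 - X{\left(A{\left(-2,5 \right)} \right)}\right) l{\left(4 \right)} = \left(-12 - -1\right) \left(-2 + \frac{2}{3} \cdot 4\right) = \left(-12 + 1\right) \left(-2 + \frac{8}{3}\right) = \left(-11\right) \frac{2}{3} = - \frac{22}{3}$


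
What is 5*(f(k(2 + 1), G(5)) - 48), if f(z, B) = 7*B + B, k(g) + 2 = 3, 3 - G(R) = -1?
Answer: -80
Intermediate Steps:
G(R) = 4 (G(R) = 3 - 1*(-1) = 3 + 1 = 4)
k(g) = 1 (k(g) = -2 + 3 = 1)
f(z, B) = 8*B
5*(f(k(2 + 1), G(5)) - 48) = 5*(8*4 - 48) = 5*(32 - 48) = 5*(-16) = -80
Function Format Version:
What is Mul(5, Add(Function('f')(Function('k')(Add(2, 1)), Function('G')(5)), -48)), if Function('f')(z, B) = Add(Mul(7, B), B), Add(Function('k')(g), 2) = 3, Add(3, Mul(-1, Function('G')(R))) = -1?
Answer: -80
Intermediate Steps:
Function('G')(R) = 4 (Function('G')(R) = Add(3, Mul(-1, -1)) = Add(3, 1) = 4)
Function('k')(g) = 1 (Function('k')(g) = Add(-2, 3) = 1)
Function('f')(z, B) = Mul(8, B)
Mul(5, Add(Function('f')(Function('k')(Add(2, 1)), Function('G')(5)), -48)) = Mul(5, Add(Mul(8, 4), -48)) = Mul(5, Add(32, -48)) = Mul(5, -16) = -80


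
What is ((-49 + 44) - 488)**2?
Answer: 243049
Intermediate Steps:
((-49 + 44) - 488)**2 = (-5 - 488)**2 = (-493)**2 = 243049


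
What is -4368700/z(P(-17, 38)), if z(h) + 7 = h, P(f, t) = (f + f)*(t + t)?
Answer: 4368700/2591 ≈ 1686.1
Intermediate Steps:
P(f, t) = 4*f*t (P(f, t) = (2*f)*(2*t) = 4*f*t)
z(h) = -7 + h
-4368700/z(P(-17, 38)) = -4368700/(-7 + 4*(-17)*38) = -4368700/(-7 - 2584) = -4368700/(-2591) = -4368700*(-1/2591) = 4368700/2591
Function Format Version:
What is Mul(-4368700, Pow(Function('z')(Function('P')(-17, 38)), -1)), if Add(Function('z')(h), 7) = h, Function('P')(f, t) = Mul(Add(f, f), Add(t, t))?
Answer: Rational(4368700, 2591) ≈ 1686.1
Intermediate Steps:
Function('P')(f, t) = Mul(4, f, t) (Function('P')(f, t) = Mul(Mul(2, f), Mul(2, t)) = Mul(4, f, t))
Function('z')(h) = Add(-7, h)
Mul(-4368700, Pow(Function('z')(Function('P')(-17, 38)), -1)) = Mul(-4368700, Pow(Add(-7, Mul(4, -17, 38)), -1)) = Mul(-4368700, Pow(Add(-7, -2584), -1)) = Mul(-4368700, Pow(-2591, -1)) = Mul(-4368700, Rational(-1, 2591)) = Rational(4368700, 2591)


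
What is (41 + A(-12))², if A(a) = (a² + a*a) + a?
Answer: 100489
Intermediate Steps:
A(a) = a + 2*a² (A(a) = (a² + a²) + a = 2*a² + a = a + 2*a²)
(41 + A(-12))² = (41 - 12*(1 + 2*(-12)))² = (41 - 12*(1 - 24))² = (41 - 12*(-23))² = (41 + 276)² = 317² = 100489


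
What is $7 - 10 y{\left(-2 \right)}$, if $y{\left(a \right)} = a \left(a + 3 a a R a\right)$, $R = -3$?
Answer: $1407$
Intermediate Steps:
$y{\left(a \right)} = a \left(a - 9 a^{3}\right)$ ($y{\left(a \right)} = a \left(a + 3 a a \left(-3\right) a\right) = a \left(a + 3 a - 3 a a\right) = a \left(a + 3 a \left(- 3 a^{2}\right)\right) = a \left(a - 9 a^{3}\right)$)
$7 - 10 y{\left(-2 \right)} = 7 - 10 \left(\left(-2\right)^{2} - 9 \left(-2\right)^{4}\right) = 7 - 10 \left(4 - 144\right) = 7 - -1400 = 7 + 1400 = 1407$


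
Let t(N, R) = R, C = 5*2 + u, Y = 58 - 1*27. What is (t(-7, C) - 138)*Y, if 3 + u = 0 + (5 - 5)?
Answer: -4061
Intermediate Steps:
u = -3 (u = -3 + (0 + (5 - 5)) = -3 + (0 + 0) = -3 + 0 = -3)
Y = 31 (Y = 58 - 27 = 31)
C = 7 (C = 5*2 - 3 = 10 - 3 = 7)
(t(-7, C) - 138)*Y = (7 - 138)*31 = -131*31 = -4061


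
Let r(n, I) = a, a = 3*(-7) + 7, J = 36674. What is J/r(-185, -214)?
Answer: -18337/7 ≈ -2619.6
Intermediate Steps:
a = -14 (a = -21 + 7 = -14)
r(n, I) = -14
J/r(-185, -214) = 36674/(-14) = 36674*(-1/14) = -18337/7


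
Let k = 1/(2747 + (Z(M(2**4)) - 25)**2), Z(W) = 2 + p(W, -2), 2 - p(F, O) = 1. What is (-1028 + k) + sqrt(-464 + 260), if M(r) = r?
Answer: -3321467/3231 + 2*I*sqrt(51) ≈ -1028.0 + 14.283*I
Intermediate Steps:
p(F, O) = 1 (p(F, O) = 2 - 1*1 = 2 - 1 = 1)
Z(W) = 3 (Z(W) = 2 + 1 = 3)
k = 1/3231 (k = 1/(2747 + (3 - 25)**2) = 1/(2747 + (-22)**2) = 1/(2747 + 484) = 1/3231 ≈ 0.00030950)
(-1028 + k) + sqrt(-464 + 260) = (-1028 + 1/3231) + sqrt(-464 + 260) = -3321467/3231 + sqrt(-204) = -3321467/3231 + 2*I*sqrt(51)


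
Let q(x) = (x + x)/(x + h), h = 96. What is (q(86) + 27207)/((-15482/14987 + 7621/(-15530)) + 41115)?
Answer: 82323771250790/124398090586419 ≈ 0.66178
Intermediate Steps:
q(x) = 2*x/(96 + x) (q(x) = (x + x)/(x + 96) = (2*x)/(96 + x) = 2*x/(96 + x))
(q(86) + 27207)/((-15482/14987 + 7621/(-15530)) + 41115) = (2*86/(96 + 86) + 27207)/((-15482/14987 + 7621/(-15530)) + 41115) = (2*86/182 + 27207)/((-15482*1/14987 + 7621*(-1/15530)) + 41115) = (2*86*(1/182) + 27207)/((-15482/14987 - 7621/15530) + 41115) = (86/91 + 27207)/(-354651387/232748110 + 41115) = 2475923/(91*(9569083891263/232748110)) = (2475923/91)*(232748110/9569083891263) = 82323771250790/124398090586419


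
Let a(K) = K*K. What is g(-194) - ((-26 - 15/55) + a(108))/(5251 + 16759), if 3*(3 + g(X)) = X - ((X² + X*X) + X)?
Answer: -3645333391/145266 ≈ -25094.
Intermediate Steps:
g(X) = -3 - 2*X²/3 (g(X) = -3 + (X - ((X² + X*X) + X))/3 = -3 + (X - ((X² + X²) + X))/3 = -3 + (X - (2*X² + X))/3 = -3 + (X - (X + 2*X²))/3 = -3 + (X + (-X - 2*X²))/3 = -3 + (-2*X²)/3 = -3 - 2*X²/3)
a(K) = K²
g(-194) - ((-26 - 15/55) + a(108))/(5251 + 16759) = (-3 - ⅔*(-194)²) - ((-26 - 15/55) + 108²)/(5251 + 16759) = (-3 - ⅔*37636) - ((-26 + (1/55)*(-15)) + 11664)/22010 = (-3 - 75272/3) - ((-26 - 3/11) + 11664)/22010 = -75281/3 - (-289/11 + 11664)/22010 = -75281/3 - 128015/(11*22010) = -75281/3 - 1*25603/48422 = -75281/3 - 25603/48422 = -3645333391/145266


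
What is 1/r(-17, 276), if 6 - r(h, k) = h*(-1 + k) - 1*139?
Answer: 1/4820 ≈ 0.00020747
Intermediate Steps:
r(h, k) = 145 - h*(-1 + k) (r(h, k) = 6 - (h*(-1 + k) - 1*139) = 6 - (h*(-1 + k) - 139) = 6 - (-139 + h*(-1 + k)) = 6 + (139 - h*(-1 + k)) = 145 - h*(-1 + k))
1/r(-17, 276) = 1/(145 - 17 - 1*(-17)*276) = 1/(145 - 17 + 4692) = 1/4820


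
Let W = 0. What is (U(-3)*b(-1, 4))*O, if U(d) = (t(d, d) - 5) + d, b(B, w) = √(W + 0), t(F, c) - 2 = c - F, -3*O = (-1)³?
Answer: 0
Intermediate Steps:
O = ⅓ (O = -⅓*(-1)³ = -⅓*(-1) = ⅓ ≈ 0.33333)
t(F, c) = 2 + c - F (t(F, c) = 2 + (c - F) = 2 + c - F)
b(B, w) = 0 (b(B, w) = √(0 + 0) = √0 = 0)
U(d) = -3 + d (U(d) = ((2 + d - d) - 5) + d = (2 - 5) + d = -3 + d)
(U(-3)*b(-1, 4))*O = ((-3 - 3)*0)*(⅓) = -6*0*(⅓) = 0*(⅓) = 0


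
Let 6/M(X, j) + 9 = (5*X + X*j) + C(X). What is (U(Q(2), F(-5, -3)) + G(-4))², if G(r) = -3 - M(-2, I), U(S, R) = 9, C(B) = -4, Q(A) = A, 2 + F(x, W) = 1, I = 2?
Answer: 3136/81 ≈ 38.716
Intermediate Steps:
F(x, W) = -1 (F(x, W) = -2 + 1 = -1)
M(X, j) = 6/(-13 + 5*X + X*j) (M(X, j) = 6/(-9 + ((5*X + X*j) - 4)) = 6/(-9 + (-4 + 5*X + X*j)) = 6/(-13 + 5*X + X*j))
G(r) = -25/9 (G(r) = -3 - 6/(-13 + 5*(-2) - 2*2) = -3 - 6/(-13 - 10 - 4) = -3 - 6/(-27) = -3 - 6*(-1)/27 = -3 - 1*(-2/9) = -3 + 2/9 = -25/9)
(U(Q(2), F(-5, -3)) + G(-4))² = (9 - 25/9)² = (56/9)² = 3136/81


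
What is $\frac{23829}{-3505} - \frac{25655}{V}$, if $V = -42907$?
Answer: $- \frac{932510128}{150389035} \approx -6.2007$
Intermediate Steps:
$\frac{23829}{-3505} - \frac{25655}{V} = \frac{23829}{-3505} - \frac{25655}{-42907} = 23829 \left(- \frac{1}{3505}\right) - - \frac{25655}{42907} = - \frac{23829}{3505} + \frac{25655}{42907} = - \frac{932510128}{150389035}$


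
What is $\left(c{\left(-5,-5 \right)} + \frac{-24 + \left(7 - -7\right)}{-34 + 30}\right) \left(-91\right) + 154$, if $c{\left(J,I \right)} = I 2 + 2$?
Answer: $\frac{1309}{2} \approx 654.5$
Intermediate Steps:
$c{\left(J,I \right)} = 2 + 2 I$ ($c{\left(J,I \right)} = 2 I + 2 = 2 + 2 I$)
$\left(c{\left(-5,-5 \right)} + \frac{-24 + \left(7 - -7\right)}{-34 + 30}\right) \left(-91\right) + 154 = \left(\left(2 + 2 \left(-5\right)\right) + \frac{-24 + \left(7 - -7\right)}{-34 + 30}\right) \left(-91\right) + 154 = \left(\left(2 - 10\right) + \frac{-24 + \left(7 + 7\right)}{-4}\right) \left(-91\right) + 154 = \left(-8 + \left(-24 + 14\right) \left(- \frac{1}{4}\right)\right) \left(-91\right) + 154 = \left(-8 - - \frac{5}{2}\right) \left(-91\right) + 154 = \left(-8 + \frac{5}{2}\right) \left(-91\right) + 154 = \left(- \frac{11}{2}\right) \left(-91\right) + 154 = \frac{1001}{2} + 154 = \frac{1309}{2}$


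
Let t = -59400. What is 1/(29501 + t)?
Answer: -1/29899 ≈ -3.3446e-5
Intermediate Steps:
1/(29501 + t) = 1/(29501 - 59400) = 1/(-29899) = -1/29899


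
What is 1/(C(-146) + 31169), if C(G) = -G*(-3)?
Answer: 1/30731 ≈ 3.2540e-5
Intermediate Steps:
C(G) = 3*G
1/(C(-146) + 31169) = 1/(3*(-146) + 31169) = 1/(-438 + 31169) = 1/30731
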